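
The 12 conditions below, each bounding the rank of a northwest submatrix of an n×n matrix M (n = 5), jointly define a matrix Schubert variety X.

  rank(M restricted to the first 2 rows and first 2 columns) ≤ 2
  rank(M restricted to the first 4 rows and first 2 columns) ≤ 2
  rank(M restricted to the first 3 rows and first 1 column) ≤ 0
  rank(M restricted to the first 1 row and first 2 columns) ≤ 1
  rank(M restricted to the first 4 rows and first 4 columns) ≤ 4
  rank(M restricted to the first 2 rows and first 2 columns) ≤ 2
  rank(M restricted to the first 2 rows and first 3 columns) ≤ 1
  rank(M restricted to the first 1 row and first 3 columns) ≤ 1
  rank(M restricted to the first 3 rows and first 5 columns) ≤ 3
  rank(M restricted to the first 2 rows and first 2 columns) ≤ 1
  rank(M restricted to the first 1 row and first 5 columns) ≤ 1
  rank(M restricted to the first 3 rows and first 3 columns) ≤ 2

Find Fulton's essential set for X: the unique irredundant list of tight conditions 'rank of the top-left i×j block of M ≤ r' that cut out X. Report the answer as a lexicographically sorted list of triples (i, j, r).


Propagating the 12 rank bounds to every northwest block:

  0 | 1 | 1 | 1 | 1
  0 | 1 | 1 | 2 | 2
  0 | 1 | 2 | 3 | 3
  1 | 2 | 3 | 4 | 4
  1 | 2 | 3 | 4 | 5

the unique w with this rank table is (2, 4, 3, 1, 5).

Fulton essential set (2 of the 4 Rothe cells):

[(2, 3, 1), (3, 1, 0)]


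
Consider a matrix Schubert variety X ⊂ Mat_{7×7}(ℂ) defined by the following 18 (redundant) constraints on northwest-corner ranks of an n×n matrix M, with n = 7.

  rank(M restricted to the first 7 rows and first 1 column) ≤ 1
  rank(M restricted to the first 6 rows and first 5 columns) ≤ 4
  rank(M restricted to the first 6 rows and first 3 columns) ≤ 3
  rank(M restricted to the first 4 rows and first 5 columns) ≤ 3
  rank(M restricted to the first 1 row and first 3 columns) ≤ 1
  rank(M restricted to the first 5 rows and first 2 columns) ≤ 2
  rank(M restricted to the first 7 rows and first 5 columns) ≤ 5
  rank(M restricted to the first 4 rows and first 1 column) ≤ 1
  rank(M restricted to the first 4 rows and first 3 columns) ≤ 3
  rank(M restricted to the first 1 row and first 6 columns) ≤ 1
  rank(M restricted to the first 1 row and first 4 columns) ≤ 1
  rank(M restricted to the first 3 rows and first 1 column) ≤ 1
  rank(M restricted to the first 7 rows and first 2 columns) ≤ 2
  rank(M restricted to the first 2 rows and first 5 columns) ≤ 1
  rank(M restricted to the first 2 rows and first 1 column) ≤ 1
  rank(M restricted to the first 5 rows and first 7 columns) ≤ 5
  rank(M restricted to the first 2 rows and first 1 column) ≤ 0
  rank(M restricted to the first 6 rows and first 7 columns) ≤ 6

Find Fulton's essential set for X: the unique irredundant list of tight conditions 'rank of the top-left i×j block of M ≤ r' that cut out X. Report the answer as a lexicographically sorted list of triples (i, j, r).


Recovering R(i,j) via the rank-extension bound from the 18 conditions:

  row 1: 0  1  1  1  1  1  1
  row 2: 0  1  1  1  1  2  2
  row 3: 1  2  2  2  2  3  3
  row 4: 1  2  3  3  3  4  4
  row 5: 1  2  3  4  4  5  5
  row 6: 1  2  3  4  4  5  6
  row 7: 1  2  3  4  5  6  7

second differences of R give the permutation w = (2, 6, 1, 3, 4, 7, 5).

3 SE-corners of the 6-cell Rothe diagram give Ess(w):

[(2, 1, 0), (2, 5, 1), (6, 5, 4)]


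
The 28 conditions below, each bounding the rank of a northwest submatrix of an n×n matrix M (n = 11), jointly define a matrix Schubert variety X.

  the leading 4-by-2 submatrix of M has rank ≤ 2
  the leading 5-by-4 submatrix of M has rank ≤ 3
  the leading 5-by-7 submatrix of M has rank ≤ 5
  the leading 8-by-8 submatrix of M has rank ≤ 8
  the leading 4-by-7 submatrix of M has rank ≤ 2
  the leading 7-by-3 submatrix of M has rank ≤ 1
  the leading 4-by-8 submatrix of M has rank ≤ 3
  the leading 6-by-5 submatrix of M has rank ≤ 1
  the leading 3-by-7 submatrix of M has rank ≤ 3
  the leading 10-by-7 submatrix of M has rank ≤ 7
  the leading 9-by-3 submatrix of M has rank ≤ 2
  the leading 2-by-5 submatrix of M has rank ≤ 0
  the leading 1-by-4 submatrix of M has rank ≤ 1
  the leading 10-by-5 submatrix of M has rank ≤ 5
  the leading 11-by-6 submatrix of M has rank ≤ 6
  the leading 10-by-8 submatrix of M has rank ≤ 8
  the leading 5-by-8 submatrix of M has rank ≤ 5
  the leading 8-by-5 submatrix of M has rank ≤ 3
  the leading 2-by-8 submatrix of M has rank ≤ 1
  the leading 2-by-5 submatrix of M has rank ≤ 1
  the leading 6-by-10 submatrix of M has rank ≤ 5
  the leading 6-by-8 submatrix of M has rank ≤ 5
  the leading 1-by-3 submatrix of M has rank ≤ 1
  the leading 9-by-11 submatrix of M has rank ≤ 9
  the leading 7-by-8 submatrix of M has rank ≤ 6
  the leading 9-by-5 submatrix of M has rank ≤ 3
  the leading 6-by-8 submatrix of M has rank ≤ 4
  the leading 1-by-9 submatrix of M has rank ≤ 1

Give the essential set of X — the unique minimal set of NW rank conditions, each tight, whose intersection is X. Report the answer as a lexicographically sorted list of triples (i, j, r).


Recovering R(i,j) via the rank-extension bound from the 28 conditions:

  i=1: 0 | 0 | 0 | 0 | 0 | 1 | 1 | 1 | 1 | 1 | 1
  i=2: 0 | 0 | 0 | 0 | 0 | 1 | 1 | 1 | 2 | 2 | 2
  i=3: 1 | 1 | 1 | 1 | 1 | 2 | 2 | 2 | 3 | 3 | 3
  i=4: 1 | 1 | 1 | 1 | 1 | 2 | 2 | 3 | 4 | 4 | 4
  i=5: 1 | 1 | 1 | 1 | 1 | 2 | 3 | 4 | 5 | 5 | 5
  i=6: 1 | 1 | 1 | 1 | 1 | 2 | 3 | 4 | 5 | 5 | 6
  i=7: 1 | 1 | 1 | 2 | 2 | 3 | 4 | 5 | 6 | 6 | 7
  i=8: 1 | 2 | 2 | 3 | 3 | 4 | 5 | 6 | 7 | 7 | 8
  i=9: 1 | 2 | 2 | 3 | 3 | 4 | 5 | 6 | 7 | 8 | 9
  i=10: 1 | 2 | 3 | 4 | 4 | 5 | 6 | 7 | 8 | 9 | 10
  i=11: 1 | 2 | 3 | 4 | 5 | 6 | 7 | 8 | 9 | 10 | 11

giving w = (6, 9, 1, 8, 7, 11, 4, 2, 10, 3, 5) via Δ²R.

D(w) has 30 cells with 8 SE-corners; essential set:

[(2, 5, 0), (2, 8, 1), (4, 7, 2), (6, 5, 1), (6, 10, 5), (7, 3, 1), (9, 3, 2), (9, 5, 3)]


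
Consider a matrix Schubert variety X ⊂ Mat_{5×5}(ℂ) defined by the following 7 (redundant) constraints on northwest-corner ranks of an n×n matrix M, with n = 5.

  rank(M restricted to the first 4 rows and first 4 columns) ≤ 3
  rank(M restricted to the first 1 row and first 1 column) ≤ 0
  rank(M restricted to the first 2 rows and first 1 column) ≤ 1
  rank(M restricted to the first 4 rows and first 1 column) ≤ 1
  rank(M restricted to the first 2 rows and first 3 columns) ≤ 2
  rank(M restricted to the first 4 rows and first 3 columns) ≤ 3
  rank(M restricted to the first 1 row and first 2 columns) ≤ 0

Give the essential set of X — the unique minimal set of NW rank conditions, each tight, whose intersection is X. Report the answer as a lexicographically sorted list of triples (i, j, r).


Reconstructing r_w from the 7 given conditions:

  i=1: 0 | 0 | 1 | 1 | 1
  i=2: 1 | 1 | 2 | 2 | 2
  i=3: 1 | 2 | 3 | 3 | 3
  i=4: 1 | 2 | 3 | 3 | 4
  i=5: 1 | 2 | 3 | 4 | 5

so w = (3, 1, 2, 5, 4).

|D(w)|=3, |Ess(w)|=2:

[(1, 2, 0), (4, 4, 3)]


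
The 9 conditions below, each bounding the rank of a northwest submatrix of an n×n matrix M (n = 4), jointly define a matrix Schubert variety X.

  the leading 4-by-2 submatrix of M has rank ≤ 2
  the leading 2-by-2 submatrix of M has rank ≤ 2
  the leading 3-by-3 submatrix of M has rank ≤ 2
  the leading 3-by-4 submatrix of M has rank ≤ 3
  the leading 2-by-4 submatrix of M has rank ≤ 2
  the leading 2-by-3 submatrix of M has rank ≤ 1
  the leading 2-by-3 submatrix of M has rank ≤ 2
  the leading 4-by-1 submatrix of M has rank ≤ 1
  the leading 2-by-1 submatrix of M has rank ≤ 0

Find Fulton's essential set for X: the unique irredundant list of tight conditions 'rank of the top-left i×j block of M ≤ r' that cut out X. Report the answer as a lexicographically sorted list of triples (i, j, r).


The tightest implied rank at each (i,j), from the 9 conditions:

  row 1: 0 1 1 1
  row 2: 0 1 1 2
  row 3: 1 2 2 3
  row 4: 1 2 3 4

second differences of R give the permutation w = (2, 4, 1, 3).

2 SE-corners of the 3-cell Rothe diagram give Ess(w):

[(2, 1, 0), (2, 3, 1)]


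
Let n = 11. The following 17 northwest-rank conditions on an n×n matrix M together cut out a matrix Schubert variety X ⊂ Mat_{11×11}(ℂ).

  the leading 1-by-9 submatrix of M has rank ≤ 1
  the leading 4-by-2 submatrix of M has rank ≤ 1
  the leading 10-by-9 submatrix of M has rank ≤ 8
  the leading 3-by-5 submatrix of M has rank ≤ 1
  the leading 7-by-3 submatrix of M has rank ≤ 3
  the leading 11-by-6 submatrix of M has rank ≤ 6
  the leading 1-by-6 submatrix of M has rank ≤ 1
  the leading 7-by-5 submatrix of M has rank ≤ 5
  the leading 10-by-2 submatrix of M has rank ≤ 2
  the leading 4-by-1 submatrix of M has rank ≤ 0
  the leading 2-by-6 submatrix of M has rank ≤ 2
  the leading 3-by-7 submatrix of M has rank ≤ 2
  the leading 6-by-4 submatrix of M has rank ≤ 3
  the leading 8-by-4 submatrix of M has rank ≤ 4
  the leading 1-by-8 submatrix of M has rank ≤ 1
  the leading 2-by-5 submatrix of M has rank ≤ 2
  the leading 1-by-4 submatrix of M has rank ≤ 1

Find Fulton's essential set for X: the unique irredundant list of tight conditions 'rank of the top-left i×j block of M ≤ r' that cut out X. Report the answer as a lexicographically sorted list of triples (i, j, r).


Rank table r_w(11×11) implied by the 17 constraints:

  R[1]: 0  1  1  1  1  1  1  1  1  1  1
  R[2]: 0  1  1  1  1  2  2  2  2  2  2
  R[3]: 0  1  1  1  1  2  2  3  3  3  3
  R[4]: 0  1  2  2  2  3  3  4  4  4  4
  R[5]: 1  2  3  3  3  4  4  5  5  5  5
  R[6]: 1  2  3  3  4  5  5  6  6  6  6
  R[7]: 1  2  3  4  5  6  6  7  7  7  7
  R[8]: 1  2  3  4  5  6  7  8  8  8  8
  R[9]: 1  2  3  4  5  6  7  8  8  9  9
  R[10]: 1  2  3  4  5  6  7  8  8  9  10
  R[11]: 1  2  3  4  5  6  7  8  9  10  11

the unique w with this rank table is (2, 6, 8, 3, 1, 5, 4, 7, 10, 11, 9).

Rothe diagram D(w) (14 cells), 5 SE-corners (essential conditions):

[(3, 5, 1), (3, 7, 2), (4, 1, 0), (6, 4, 3), (10, 9, 8)]


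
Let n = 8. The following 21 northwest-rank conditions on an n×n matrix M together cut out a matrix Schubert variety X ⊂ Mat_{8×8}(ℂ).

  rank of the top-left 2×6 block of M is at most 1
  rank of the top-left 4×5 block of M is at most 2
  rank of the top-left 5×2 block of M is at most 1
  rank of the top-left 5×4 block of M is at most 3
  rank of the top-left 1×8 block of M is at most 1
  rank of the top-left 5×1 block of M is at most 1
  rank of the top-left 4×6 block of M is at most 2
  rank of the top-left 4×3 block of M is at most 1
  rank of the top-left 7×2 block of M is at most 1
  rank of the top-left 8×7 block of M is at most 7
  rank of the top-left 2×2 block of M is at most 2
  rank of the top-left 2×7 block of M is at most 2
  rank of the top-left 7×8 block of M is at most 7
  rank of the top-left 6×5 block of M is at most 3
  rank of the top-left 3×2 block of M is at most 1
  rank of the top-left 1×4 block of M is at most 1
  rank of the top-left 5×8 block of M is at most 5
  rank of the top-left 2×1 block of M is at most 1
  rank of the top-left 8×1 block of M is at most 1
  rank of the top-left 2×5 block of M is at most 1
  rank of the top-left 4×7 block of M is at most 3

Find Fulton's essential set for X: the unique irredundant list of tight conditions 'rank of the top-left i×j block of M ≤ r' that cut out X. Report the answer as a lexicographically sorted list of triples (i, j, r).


Reconstructing r_w from the 21 given conditions:

  R[1]: 1 | 1 | 1 | 1 | 1 | 1 | 1 | 1
  R[2]: 1 | 1 | 1 | 1 | 1 | 1 | 2 | 2
  R[3]: 1 | 1 | 1 | 2 | 2 | 2 | 3 | 3
  R[4]: 1 | 1 | 1 | 2 | 2 | 2 | 3 | 4
  R[5]: 1 | 1 | 2 | 3 | 3 | 3 | 4 | 5
  R[6]: 1 | 1 | 2 | 3 | 3 | 4 | 5 | 6
  R[7]: 1 | 1 | 2 | 3 | 4 | 5 | 6 | 7
  R[8]: 1 | 2 | 3 | 4 | 5 | 6 | 7 | 8

so w = (1, 7, 4, 8, 3, 6, 5, 2).

Rothe diagram D(w) (15 cells), 5 SE-corners (essential conditions):

[(2, 6, 1), (4, 3, 1), (4, 6, 2), (6, 5, 3), (7, 2, 1)]


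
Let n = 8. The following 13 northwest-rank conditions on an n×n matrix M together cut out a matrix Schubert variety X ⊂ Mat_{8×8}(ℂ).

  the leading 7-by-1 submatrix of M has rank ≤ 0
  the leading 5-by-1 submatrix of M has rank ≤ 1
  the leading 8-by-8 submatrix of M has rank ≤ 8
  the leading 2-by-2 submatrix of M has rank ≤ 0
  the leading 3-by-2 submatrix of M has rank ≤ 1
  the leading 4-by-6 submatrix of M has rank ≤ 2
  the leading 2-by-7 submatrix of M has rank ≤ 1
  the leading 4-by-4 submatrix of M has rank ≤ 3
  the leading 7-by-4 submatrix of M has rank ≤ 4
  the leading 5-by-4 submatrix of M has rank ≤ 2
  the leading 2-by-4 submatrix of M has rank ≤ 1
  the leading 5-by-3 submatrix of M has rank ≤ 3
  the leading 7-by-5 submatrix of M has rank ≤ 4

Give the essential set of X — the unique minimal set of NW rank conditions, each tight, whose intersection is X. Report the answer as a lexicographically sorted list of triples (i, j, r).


Reconstructing r_w from the 13 given conditions:

  0 0 1 1 1 1 1 1
  0 0 1 1 1 1 1 2
  0 1 2 2 2 2 2 3
  0 1 2 2 2 2 3 4
  0 1 2 2 3 3 4 5
  0 1 2 3 4 4 5 6
  0 1 2 3 4 5 6 7
  1 2 3 4 5 6 7 8

the unique w with this rank table is (3, 8, 2, 7, 5, 4, 6, 1).

5 SE-corners of the 17-cell Rothe diagram give Ess(w):

[(2, 2, 0), (2, 7, 1), (4, 6, 2), (5, 4, 2), (7, 1, 0)]


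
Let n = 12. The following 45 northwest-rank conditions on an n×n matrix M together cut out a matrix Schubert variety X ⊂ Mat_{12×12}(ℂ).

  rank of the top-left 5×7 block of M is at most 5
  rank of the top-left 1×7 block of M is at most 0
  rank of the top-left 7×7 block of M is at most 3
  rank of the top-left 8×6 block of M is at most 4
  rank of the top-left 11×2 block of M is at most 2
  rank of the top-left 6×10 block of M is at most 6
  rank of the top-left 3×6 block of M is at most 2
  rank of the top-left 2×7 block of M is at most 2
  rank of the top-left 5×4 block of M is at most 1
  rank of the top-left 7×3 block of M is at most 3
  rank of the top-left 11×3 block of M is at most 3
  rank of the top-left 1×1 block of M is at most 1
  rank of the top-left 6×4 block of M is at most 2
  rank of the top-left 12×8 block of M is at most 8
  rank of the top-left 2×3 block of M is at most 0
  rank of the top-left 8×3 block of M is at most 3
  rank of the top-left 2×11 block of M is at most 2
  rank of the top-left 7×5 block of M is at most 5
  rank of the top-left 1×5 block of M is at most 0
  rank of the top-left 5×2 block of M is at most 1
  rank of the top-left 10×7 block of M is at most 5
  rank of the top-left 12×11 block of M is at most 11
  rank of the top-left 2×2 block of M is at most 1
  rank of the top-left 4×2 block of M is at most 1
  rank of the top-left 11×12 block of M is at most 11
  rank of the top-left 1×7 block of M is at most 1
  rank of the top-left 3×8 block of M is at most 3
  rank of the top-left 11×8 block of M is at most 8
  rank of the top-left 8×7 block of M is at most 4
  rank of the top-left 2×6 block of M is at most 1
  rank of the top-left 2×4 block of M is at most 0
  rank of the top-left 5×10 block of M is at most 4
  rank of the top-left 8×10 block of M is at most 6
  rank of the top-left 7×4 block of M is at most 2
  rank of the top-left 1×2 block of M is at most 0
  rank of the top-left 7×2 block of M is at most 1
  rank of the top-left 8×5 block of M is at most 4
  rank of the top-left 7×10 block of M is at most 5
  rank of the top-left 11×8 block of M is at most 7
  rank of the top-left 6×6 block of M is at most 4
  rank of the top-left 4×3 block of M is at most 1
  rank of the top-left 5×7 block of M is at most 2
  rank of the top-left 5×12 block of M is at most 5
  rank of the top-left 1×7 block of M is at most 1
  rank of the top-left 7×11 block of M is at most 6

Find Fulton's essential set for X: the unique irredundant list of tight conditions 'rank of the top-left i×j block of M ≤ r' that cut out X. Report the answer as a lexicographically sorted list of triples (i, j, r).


Propagating the 45 rank bounds to every northwest block:

  0 | 0 | 0 | 0 | 0 | 0 | 0 | 1 | 1 | 1 | 1 | 1
  0 | 0 | 0 | 0 | 1 | 1 | 1 | 2 | 2 | 2 | 2 | 2
  1 | 1 | 1 | 1 | 2 | 2 | 2 | 3 | 3 | 3 | 3 | 3
  1 | 1 | 1 | 1 | 2 | 2 | 2 | 3 | 4 | 4 | 4 | 4
  1 | 1 | 1 | 1 | 2 | 2 | 2 | 3 | 4 | 4 | 5 | 5
  1 | 1 | 2 | 2 | 3 | 3 | 3 | 4 | 5 | 5 | 6 | 6
  1 | 1 | 2 | 2 | 3 | 3 | 3 | 4 | 5 | 5 | 6 | 7
  1 | 2 | 3 | 3 | 4 | 4 | 4 | 5 | 6 | 6 | 7 | 8
  1 | 2 | 3 | 4 | 5 | 5 | 5 | 6 | 7 | 7 | 8 | 9
  1 | 2 | 3 | 4 | 5 | 5 | 5 | 6 | 7 | 8 | 9 | 10
  1 | 2 | 3 | 4 | 5 | 6 | 6 | 7 | 8 | 9 | 10 | 11
  1 | 2 | 3 | 4 | 5 | 6 | 7 | 8 | 9 | 10 | 11 | 12

the unique w with this rank table is (8, 5, 1, 9, 11, 3, 12, 2, 4, 10, 6, 7).

D(w) has 30 cells with 10 SE-corners; essential set:

[(1, 7, 0), (2, 4, 0), (5, 4, 1), (5, 7, 2), (5, 10, 4), (7, 2, 1), (7, 4, 2), (7, 7, 3), (7, 10, 5), (10, 7, 5)]


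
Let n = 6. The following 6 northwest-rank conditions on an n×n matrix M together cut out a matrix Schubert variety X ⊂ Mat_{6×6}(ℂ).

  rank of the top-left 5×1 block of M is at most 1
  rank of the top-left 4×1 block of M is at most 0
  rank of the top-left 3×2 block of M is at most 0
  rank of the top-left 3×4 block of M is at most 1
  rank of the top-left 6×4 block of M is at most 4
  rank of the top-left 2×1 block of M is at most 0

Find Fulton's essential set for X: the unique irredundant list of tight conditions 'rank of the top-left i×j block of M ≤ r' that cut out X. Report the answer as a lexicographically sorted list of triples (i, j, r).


Computing R[i][j] = min implied NW-rank bound (n=6, 6 conditions):

  row 1: 0 0 1 1 1 1
  row 2: 0 0 1 1 2 2
  row 3: 0 0 1 1 2 3
  row 4: 0 1 2 2 3 4
  row 5: 1 2 3 3 4 5
  row 6: 1 2 3 4 5 6

giving w = (3, 5, 6, 2, 1, 4) via Δ²R.

Rothe diagram D(w) (9 cells), 3 SE-corners (essential conditions):

[(3, 2, 0), (3, 4, 1), (4, 1, 0)]


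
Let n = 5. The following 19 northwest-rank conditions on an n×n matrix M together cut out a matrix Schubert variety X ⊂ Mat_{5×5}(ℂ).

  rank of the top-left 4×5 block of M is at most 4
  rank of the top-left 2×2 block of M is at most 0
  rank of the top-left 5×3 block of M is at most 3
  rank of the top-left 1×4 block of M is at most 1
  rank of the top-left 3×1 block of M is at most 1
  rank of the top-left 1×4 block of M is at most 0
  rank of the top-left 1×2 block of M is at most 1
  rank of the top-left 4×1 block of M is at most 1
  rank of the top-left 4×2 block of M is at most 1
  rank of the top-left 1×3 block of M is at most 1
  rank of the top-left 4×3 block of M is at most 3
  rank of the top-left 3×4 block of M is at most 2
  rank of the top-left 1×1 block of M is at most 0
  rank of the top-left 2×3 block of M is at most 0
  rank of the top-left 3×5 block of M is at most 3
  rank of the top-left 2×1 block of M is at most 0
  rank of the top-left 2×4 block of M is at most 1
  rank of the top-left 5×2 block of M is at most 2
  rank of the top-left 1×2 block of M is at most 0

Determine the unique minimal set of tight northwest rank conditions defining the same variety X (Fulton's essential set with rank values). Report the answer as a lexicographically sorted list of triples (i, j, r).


Computing R[i][j] = min implied NW-rank bound (n=5, 19 conditions):

  R[1]: 0 | 0 | 0 | 0 | 1
  R[2]: 0 | 0 | 0 | 1 | 2
  R[3]: 1 | 1 | 1 | 2 | 3
  R[4]: 1 | 1 | 2 | 3 | 4
  R[5]: 1 | 2 | 3 | 4 | 5

the unique w with this rank table is (5, 4, 1, 3, 2).

ℓ(w)=8; the 3 essential cells (i,j,r):

[(1, 4, 0), (2, 3, 0), (4, 2, 1)]


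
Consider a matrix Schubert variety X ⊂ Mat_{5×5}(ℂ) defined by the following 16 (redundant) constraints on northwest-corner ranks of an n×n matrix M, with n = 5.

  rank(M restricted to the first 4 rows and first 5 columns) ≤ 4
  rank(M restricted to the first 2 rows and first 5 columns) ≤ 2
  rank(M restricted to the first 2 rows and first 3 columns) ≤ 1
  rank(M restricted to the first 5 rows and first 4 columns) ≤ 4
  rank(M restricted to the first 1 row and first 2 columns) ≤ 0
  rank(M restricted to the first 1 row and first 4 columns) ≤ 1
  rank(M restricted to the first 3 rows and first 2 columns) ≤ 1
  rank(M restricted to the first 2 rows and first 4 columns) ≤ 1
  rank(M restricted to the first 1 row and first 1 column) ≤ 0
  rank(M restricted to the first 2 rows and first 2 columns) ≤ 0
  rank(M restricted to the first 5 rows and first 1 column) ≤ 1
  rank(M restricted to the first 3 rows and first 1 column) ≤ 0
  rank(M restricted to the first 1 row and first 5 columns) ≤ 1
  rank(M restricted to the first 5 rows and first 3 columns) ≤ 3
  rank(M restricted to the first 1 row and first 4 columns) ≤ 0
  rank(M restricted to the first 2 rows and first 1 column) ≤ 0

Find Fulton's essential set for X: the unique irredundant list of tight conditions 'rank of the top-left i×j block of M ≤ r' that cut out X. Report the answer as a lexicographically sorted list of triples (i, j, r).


Rank table r_w(5×5) implied by the 16 constraints:

  i=1: 0  0  0  0  1
  i=2: 0  0  1  1  2
  i=3: 0  1  2  2  3
  i=4: 1  2  3  3  4
  i=5: 1  2  3  4  5

the unique w with this rank table is (5, 3, 2, 1, 4).

3 SE-corners of the 7-cell Rothe diagram give Ess(w):

[(1, 4, 0), (2, 2, 0), (3, 1, 0)]


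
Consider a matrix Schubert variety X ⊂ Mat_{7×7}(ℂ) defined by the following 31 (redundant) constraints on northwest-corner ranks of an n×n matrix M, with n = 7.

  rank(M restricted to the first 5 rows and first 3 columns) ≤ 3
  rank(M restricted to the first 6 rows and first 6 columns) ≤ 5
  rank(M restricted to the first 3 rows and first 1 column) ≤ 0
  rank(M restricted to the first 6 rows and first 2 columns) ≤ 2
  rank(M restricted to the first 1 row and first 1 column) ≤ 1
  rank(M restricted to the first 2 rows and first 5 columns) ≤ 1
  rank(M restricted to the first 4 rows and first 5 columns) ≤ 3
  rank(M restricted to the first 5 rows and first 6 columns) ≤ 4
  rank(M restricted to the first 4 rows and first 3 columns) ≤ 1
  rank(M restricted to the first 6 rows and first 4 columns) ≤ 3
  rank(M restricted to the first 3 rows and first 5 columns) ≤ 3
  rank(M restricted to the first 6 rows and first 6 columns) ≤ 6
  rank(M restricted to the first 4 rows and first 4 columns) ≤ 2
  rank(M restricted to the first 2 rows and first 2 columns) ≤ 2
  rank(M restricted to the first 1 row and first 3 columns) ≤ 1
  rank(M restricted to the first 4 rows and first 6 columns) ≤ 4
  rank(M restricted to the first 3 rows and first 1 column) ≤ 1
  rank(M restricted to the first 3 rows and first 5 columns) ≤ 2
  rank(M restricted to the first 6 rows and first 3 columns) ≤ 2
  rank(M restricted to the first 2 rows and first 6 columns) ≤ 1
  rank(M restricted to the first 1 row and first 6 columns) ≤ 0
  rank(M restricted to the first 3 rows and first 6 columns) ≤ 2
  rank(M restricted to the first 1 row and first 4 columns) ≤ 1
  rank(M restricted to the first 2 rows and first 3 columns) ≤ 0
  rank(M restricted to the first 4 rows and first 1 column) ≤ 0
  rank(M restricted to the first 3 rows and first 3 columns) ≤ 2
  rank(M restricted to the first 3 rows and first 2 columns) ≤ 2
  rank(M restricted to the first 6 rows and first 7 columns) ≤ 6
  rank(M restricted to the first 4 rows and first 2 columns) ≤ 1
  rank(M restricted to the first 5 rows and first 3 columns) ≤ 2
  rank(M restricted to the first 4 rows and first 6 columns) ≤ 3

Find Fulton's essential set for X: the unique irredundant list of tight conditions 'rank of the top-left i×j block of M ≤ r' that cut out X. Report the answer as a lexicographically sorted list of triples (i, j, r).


Computing R[i][j] = min implied NW-rank bound (n=7, 31 conditions):

  R[1]: 0 0 0 0 0 0 1
  R[2]: 0 0 0 1 1 1 2
  R[3]: 0 1 1 2 2 2 3
  R[4]: 0 1 1 2 3 3 4
  R[5]: 1 2 2 3 4 4 5
  R[6]: 1 2 2 3 4 5 6
  R[7]: 1 2 3 4 5 6 7

the unique w with this rank table is (7, 4, 2, 5, 1, 6, 3).

5 SE-corners of the 13-cell Rothe diagram give Ess(w):

[(1, 6, 0), (2, 3, 0), (4, 1, 0), (4, 3, 1), (6, 3, 2)]


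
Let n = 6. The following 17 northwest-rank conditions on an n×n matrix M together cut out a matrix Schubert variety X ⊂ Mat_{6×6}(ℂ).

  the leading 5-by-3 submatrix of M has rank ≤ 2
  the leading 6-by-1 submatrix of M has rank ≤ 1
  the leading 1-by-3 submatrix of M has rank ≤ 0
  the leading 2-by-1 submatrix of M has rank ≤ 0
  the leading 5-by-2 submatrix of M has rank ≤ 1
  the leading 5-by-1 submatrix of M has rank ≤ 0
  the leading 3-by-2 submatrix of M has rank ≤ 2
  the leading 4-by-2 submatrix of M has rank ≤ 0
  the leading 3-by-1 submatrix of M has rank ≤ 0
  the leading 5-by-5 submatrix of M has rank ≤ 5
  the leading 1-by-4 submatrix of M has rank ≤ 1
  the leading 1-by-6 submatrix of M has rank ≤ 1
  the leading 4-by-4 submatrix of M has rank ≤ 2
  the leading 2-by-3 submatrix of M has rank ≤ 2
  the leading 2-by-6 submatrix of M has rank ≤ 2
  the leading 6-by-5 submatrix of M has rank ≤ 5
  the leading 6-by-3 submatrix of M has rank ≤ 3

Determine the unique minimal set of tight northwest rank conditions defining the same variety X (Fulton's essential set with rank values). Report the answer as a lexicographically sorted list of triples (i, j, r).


Reconstructing r_w from the 17 given conditions:

  0  0  0  1  1  1
  0  0  1  2  2  2
  0  0  1  2  3  3
  0  0  1  2  3  4
  0  1  2  3  4  5
  1  2  3  4  5  6

so w = (4, 3, 5, 6, 2, 1).

3 SE-corners of the 10-cell Rothe diagram give Ess(w):

[(1, 3, 0), (4, 2, 0), (5, 1, 0)]


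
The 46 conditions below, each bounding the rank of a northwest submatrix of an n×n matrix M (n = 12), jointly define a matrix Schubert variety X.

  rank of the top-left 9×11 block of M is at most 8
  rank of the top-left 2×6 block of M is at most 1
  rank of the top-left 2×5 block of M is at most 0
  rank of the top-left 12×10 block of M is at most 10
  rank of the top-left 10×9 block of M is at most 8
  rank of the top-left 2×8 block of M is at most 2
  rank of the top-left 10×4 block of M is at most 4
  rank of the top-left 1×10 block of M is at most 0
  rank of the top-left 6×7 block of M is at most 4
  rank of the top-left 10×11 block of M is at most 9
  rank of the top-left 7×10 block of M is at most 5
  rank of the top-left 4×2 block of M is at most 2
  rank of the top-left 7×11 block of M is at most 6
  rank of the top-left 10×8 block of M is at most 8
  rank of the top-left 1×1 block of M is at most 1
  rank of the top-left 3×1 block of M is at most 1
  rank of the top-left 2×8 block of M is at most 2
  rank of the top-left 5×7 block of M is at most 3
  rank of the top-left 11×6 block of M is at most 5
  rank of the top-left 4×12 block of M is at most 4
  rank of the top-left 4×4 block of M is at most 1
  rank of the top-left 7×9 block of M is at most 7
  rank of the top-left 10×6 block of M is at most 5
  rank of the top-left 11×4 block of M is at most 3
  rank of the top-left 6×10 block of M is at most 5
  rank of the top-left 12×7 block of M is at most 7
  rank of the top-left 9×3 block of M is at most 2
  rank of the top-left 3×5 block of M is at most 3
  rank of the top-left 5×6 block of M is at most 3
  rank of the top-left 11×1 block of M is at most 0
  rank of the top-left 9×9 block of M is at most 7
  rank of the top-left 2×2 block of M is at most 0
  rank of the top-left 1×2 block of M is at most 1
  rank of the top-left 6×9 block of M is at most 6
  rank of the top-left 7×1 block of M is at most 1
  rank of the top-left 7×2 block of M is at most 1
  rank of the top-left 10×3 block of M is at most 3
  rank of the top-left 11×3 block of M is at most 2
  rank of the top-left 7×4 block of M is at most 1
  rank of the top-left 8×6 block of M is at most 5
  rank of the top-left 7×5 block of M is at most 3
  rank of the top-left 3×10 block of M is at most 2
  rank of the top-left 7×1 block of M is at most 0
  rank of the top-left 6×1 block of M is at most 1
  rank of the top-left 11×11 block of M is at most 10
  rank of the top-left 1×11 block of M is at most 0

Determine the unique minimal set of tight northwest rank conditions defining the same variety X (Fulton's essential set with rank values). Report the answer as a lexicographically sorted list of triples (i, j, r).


Computing R[i][j] = min implied NW-rank bound (n=12, 46 conditions):

  i=1: 0, 0, 0, 0, 0, 0, 0, 0, 0, 0, 0, 1
  i=2: 0, 0, 0, 0, 0, 1, 1, 1, 1, 1, 1, 2
  i=3: 0, 1, 1, 1, 1, 2, 2, 2, 2, 2, 2, 3
  i=4: 0, 1, 1, 1, 2, 3, 3, 3, 3, 3, 3, 4
  i=5: 0, 1, 1, 1, 2, 3, 3, 4, 4, 4, 4, 5
  i=6: 0, 1, 1, 1, 2, 3, 4, 5, 5, 5, 5, 6
  i=7: 0, 1, 1, 1, 2, 3, 4, 5, 5, 5, 6, 7
  i=8: 0, 1, 2, 2, 3, 4, 5, 6, 6, 6, 7, 8
  i=9: 0, 1, 2, 3, 4, 5, 6, 7, 7, 7, 8, 9
  i=10: 0, 1, 2, 3, 4, 5, 6, 7, 8, 8, 9, 10
  i=11: 0, 1, 2, 3, 4, 5, 6, 7, 8, 9, 10, 11
  i=12: 1, 2, 3, 4, 5, 6, 7, 8, 9, 10, 11, 12

the unique w with this rank table is (12, 6, 2, 5, 8, 7, 11, 3, 4, 9, 10, 1).

6 SE-corners of the 36-cell Rothe diagram give Ess(w):

[(1, 11, 0), (2, 5, 0), (5, 7, 3), (7, 4, 1), (7, 10, 5), (11, 1, 0)]


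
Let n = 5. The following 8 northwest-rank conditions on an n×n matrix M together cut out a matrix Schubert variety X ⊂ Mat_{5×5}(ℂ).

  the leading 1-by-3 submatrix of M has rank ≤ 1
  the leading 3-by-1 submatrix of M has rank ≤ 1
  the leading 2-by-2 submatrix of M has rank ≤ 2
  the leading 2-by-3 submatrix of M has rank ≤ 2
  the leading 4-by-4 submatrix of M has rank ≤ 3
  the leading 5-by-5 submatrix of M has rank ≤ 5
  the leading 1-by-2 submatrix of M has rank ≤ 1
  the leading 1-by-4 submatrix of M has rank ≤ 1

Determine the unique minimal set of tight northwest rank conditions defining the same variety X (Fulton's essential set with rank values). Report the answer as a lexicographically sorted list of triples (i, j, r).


Rank table r_w(5×5) implied by the 8 constraints:

  i=1: 1 | 1 | 1 | 1 | 1
  i=2: 1 | 2 | 2 | 2 | 2
  i=3: 1 | 2 | 3 | 3 | 3
  i=4: 1 | 2 | 3 | 3 | 4
  i=5: 1 | 2 | 3 | 4 | 5

reading off 1-entries of Δ²R: w = (1, 2, 3, 5, 4).

D(w) has 1 cell with 1 SE-corner; essential set:

[(4, 4, 3)]


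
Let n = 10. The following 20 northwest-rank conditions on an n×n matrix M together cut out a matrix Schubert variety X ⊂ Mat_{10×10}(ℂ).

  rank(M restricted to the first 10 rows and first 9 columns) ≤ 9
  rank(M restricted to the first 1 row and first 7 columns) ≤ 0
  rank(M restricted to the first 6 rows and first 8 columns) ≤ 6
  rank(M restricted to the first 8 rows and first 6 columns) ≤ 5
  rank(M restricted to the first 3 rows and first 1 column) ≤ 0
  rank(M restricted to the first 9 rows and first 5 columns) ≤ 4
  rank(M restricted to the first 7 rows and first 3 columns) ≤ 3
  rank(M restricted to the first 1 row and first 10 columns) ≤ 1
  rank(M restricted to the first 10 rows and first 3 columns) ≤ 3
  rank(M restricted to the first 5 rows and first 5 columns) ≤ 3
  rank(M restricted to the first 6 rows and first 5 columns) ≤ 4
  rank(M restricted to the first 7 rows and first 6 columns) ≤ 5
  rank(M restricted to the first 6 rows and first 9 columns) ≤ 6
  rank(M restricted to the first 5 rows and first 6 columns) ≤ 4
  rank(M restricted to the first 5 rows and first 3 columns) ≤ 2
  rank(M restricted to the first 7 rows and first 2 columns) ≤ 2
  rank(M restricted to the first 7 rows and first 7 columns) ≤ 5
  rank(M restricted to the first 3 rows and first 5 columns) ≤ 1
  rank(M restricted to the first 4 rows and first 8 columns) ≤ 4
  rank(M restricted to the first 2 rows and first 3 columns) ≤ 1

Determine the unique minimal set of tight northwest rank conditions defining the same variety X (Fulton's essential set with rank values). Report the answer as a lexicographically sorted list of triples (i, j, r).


The tightest implied rank at each (i,j), from the 20 conditions:

  0  0  0  0  0  0  0  1  1  1
  0  1  1  1  1  1  1  2  2  2
  0  1  1  1  1  2  2  3  3  3
  1  2  2  2  2  3  3  4  4  4
  1  2  2  3  3  4  4  5  5  5
  1  2  3  4  4  5  5  6  6  6
  1  2  3  4  4  5  5  6  7  7
  1  2  3  4  4  5  6  7  8  8
  1  2  3  4  4  5  6  7  8  9
  1  2  3  4  5  6  7  8  9  10

reading off 1-entries of Δ²R: w = (8, 2, 6, 1, 4, 3, 9, 7, 10, 5).

|D(w)|=17, |Ess(w)|=6:

[(1, 7, 0), (3, 1, 0), (3, 5, 1), (5, 3, 2), (7, 7, 5), (9, 5, 4)]


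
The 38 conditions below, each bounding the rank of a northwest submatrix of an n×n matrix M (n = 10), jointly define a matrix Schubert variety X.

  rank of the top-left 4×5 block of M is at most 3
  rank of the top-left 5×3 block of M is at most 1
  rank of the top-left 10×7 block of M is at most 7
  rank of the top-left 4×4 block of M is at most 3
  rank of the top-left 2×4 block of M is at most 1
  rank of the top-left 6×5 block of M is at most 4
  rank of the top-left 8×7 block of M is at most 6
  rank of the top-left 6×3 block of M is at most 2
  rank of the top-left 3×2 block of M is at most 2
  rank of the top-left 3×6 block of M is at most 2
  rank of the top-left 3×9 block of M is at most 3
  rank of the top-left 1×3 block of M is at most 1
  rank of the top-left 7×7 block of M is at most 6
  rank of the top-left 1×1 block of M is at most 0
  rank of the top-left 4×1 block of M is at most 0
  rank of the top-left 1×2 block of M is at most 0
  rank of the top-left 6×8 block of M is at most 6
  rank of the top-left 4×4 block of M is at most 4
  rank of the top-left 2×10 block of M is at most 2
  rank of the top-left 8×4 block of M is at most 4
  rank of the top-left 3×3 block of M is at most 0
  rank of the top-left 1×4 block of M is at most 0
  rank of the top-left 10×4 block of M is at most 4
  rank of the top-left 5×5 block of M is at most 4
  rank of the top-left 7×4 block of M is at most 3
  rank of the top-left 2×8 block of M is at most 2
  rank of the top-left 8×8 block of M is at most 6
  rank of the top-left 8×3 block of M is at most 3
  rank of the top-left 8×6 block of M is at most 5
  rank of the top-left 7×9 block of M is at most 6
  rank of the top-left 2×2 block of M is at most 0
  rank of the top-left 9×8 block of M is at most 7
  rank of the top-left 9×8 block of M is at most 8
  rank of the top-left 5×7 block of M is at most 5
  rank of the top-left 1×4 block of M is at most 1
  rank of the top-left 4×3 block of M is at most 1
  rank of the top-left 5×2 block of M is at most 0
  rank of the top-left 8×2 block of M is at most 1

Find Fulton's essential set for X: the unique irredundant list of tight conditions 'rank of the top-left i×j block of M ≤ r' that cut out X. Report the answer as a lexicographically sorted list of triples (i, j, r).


Propagating the 38 rank bounds to every northwest block:

  row 1: 0 0 0 0 1 1 1 1 1 1
  row 2: 0 0 0 1 2 2 2 2 2 2
  row 3: 0 0 0 1 2 2 3 3 3 3
  row 4: 0 0 1 2 3 3 4 4 4 4
  row 5: 0 0 1 2 3 4 5 5 5 5
  row 6: 1 1 2 3 4 5 6 6 6 6
  row 7: 1 1 2 3 4 5 6 6 6 7
  row 8: 1 1 2 3 4 5 6 6 7 8
  row 9: 1 2 3 4 5 6 7 7 8 9
  row 10: 1 2 3 4 5 6 7 8 9 10

the unique w with this rank table is (5, 4, 7, 3, 6, 1, 10, 9, 2, 8).

7 SE-corners of the 20-cell Rothe diagram give Ess(w):

[(1, 4, 0), (3, 3, 0), (3, 6, 2), (5, 2, 0), (7, 9, 6), (8, 2, 1), (8, 8, 6)]


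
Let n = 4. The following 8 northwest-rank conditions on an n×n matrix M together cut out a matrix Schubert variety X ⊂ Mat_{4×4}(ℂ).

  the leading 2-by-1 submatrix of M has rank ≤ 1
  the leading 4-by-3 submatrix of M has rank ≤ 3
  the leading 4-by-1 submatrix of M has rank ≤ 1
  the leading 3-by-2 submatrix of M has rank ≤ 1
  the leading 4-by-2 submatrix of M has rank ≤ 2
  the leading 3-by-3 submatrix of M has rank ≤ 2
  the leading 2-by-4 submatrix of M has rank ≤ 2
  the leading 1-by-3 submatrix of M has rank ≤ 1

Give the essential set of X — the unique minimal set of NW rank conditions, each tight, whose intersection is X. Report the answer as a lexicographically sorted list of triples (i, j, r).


Propagating the 8 rank bounds to every northwest block:

  i=1: 1  1  1  1
  i=2: 1  1  2  2
  i=3: 1  1  2  3
  i=4: 1  2  3  4

reading off 1-entries of Δ²R: w = (1, 3, 4, 2).

1 SE-corner of the 2-cell Rothe diagram gives Ess(w):

[(3, 2, 1)]


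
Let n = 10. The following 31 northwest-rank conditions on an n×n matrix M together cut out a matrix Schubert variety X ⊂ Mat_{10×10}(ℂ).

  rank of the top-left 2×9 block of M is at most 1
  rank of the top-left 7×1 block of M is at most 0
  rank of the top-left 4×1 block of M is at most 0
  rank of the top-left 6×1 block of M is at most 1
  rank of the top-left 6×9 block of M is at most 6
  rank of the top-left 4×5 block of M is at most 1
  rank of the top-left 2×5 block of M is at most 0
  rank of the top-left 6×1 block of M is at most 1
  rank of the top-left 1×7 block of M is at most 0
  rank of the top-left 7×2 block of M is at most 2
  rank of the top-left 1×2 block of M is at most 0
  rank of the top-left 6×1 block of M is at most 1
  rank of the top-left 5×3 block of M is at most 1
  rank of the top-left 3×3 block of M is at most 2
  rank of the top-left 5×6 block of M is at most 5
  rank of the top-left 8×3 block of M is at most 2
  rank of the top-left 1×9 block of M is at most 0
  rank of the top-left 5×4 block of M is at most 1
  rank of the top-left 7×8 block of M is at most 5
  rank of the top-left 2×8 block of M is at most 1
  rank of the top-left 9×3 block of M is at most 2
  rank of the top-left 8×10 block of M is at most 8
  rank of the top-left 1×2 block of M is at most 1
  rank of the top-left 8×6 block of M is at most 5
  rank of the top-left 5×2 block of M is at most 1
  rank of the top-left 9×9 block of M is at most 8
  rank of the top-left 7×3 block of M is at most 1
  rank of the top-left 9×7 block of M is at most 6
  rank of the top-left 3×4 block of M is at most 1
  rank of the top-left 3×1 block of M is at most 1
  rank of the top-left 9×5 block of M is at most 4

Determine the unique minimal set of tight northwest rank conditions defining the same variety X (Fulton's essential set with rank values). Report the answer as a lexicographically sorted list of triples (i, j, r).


The tightest implied rank at each (i,j), from the 31 conditions:

  i=1: 0  0  0  0  0  0  0  0  0  1
  i=2: 0  0  0  0  0  1  1  1  1  2
  i=3: 0  1  1  1  1  2  2  2  2  3
  i=4: 0  1  1  1  1  2  3  3  3  4
  i=5: 0  1  1  1  2  3  4  4  4  5
  i=6: 0  1  1  2  3  4  5  5  5  6
  i=7: 0  1  1  2  3  4  5  5  6  7
  i=8: 1  2  2  3  4  5  6  6  7  8
  i=9: 1  2  2  3  4  5  6  7  8  9
  i=10: 1  2  3  4  5  6  7  8  9  10

so w = (10, 6, 2, 7, 5, 4, 9, 1, 8, 3).

Rothe diagram D(w) (28 cells), 8 SE-corners (essential conditions):

[(1, 9, 0), (2, 5, 0), (4, 5, 1), (5, 4, 1), (7, 1, 0), (7, 3, 1), (7, 8, 5), (9, 3, 2)]


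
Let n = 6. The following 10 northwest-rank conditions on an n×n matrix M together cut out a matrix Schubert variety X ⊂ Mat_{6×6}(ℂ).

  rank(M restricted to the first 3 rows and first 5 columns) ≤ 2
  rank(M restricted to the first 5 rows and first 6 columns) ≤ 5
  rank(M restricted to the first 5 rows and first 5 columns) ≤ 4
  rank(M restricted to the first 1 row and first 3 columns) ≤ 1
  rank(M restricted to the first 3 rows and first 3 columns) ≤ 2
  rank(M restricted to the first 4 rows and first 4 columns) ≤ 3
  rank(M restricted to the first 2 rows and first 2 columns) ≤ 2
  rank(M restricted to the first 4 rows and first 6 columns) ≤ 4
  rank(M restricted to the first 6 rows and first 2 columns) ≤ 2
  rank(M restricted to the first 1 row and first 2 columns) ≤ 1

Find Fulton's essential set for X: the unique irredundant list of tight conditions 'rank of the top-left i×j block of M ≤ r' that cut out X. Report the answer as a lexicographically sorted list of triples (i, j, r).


Propagating the 10 rank bounds to every northwest block:

  1, 1, 1, 1, 1, 1
  1, 2, 2, 2, 2, 2
  1, 2, 2, 2, 2, 3
  1, 2, 3, 3, 3, 4
  1, 2, 3, 4, 4, 5
  1, 2, 3, 4, 5, 6

so w = (1, 2, 6, 3, 4, 5).

Fulton essential set (1 of the 3 Rothe cells):

[(3, 5, 2)]
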